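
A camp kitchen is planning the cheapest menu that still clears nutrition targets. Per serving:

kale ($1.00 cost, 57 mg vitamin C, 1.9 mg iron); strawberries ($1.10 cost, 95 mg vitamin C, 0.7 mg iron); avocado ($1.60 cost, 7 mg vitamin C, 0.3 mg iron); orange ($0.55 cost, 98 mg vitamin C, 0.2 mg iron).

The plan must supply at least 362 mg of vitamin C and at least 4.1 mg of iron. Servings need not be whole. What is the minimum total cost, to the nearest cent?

kale only: max(362/57, 4.1/1.9) = 6.351 servings → $6.35.
strawberries only: max(362/95, 4.1/0.7) = 5.857 servings → $6.44.
avocado only: max(362/7, 4.1/0.3) = 51.71 servings → $82.74.
orange only: max(362/98, 4.1/0.2) = 20.5 servings → $11.28.
kale + strawberries with both tight: 0.968 servings and 3.23 servings → $4.52.
kale + avocado: intersection lies outside the first quadrant.
kale + orange with both tight: 1.884 servings and 2.598 servings → $3.31.
strawberries + avocado with both tight: 3.386 servings and 5.767 servings → $12.95.
strawberries + orange: intersection lies outside the first quadrant.
avocado + orange with both tight: 11.76 servings and 2.854 servings → $20.39.
So the least-cost plan costs $3.31.

$3.31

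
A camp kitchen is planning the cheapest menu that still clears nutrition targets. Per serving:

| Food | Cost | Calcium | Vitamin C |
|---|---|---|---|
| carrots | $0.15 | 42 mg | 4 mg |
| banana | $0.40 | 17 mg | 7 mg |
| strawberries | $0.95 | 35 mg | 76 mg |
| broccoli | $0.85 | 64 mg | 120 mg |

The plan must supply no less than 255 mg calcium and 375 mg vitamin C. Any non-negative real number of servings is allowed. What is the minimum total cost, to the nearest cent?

$2.82

carrots only: max(255/42, 375/4) = 93.75 servings → $14.06.
banana only: max(255/17, 375/7) = 53.57 servings → $21.43.
strawberries only: max(255/35, 375/76) = 7.286 servings → $6.92.
broccoli only: max(255/64, 375/120) = 3.984 servings → $3.39.
carrots + banana: intersection lies outside the first quadrant.
carrots + strawberries with both tight: 2.049 servings and 4.826 servings → $4.89.
carrots + broccoli with both tight: 1.38 servings and 3.079 servings → $2.82.
banana + strawberries with both tight: 5.974 servings and 4.384 servings → $6.55.
banana + broccoli with both tight: 4.146 servings and 2.883 servings → $4.11.
strawberries + broccoli with both targets exact would need a negative amount; discard.
Cheapest feasible corner: $2.82.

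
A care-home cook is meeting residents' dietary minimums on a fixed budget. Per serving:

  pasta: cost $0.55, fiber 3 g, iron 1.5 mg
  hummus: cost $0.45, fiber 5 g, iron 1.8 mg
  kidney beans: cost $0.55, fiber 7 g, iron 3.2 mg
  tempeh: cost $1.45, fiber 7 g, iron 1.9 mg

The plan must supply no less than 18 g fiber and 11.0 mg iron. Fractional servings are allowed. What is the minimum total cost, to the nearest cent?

$1.89

This is a tiny linear program; its minimum lies at a vertex of the feasible set. List the vertices and price them.
pasta only: max(18/3, 11.0/1.5) = 7.333 servings → $4.03.
hummus only: max(18/5, 11.0/1.8) = 6.111 servings → $2.75.
kidney beans only: max(18/7, 11.0/3.2) = 3.438 servings → $1.89.
tempeh only: max(18/7, 11.0/1.9) = 5.789 servings → $8.39.
pasta + hummus: intersection lies outside the first quadrant.
pasta + kidney beans with both targets exact would need a negative amount; discard.
pasta + tempeh with both targets exact would need a negative amount; discard.
hummus + kidney beans: the both-tight solution has a negative serving — not a feasible corner.
hummus + tempeh: intersection lies outside the first quadrant.
kidney beans + tempeh: intersection lies outside the first quadrant.
The minimum over all feasible corners is $1.89.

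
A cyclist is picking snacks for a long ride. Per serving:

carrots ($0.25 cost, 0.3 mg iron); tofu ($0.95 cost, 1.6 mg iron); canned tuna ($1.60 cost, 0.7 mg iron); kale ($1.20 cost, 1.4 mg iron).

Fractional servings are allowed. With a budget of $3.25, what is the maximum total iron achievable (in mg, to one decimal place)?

5.5 mg

Iron per dollar: tofu 1.684, carrots 1.2, kale 1.167, canned tuna 0.4375.
With no serving limits, spend the whole cost allowance on tofu: $3.25 / $0.95 × 1.6 mg = 5.5 mg.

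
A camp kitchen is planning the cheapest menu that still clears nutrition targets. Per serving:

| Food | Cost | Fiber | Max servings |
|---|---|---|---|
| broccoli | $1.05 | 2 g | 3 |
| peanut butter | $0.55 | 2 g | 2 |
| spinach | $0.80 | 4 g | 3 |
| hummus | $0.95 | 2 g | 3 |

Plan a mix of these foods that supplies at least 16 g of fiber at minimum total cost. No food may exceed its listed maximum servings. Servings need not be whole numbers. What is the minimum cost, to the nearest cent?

$3.50

Cost per g of fiber: spinach $0.2000, peanut butter $0.2750, hummus $0.4750, broccoli $0.5250.
Take 3 servings of spinach: +12.0 g fiber for $2.40 (total $2.40, still need 4.0 g).
Take 2 servings of peanut butter: +4.0 g fiber for $1.10 (total $3.50, still need 0.0 g).
Greedy by cheapest-per-g is optimal for a single linear constraint, so the minimum cost is $3.50.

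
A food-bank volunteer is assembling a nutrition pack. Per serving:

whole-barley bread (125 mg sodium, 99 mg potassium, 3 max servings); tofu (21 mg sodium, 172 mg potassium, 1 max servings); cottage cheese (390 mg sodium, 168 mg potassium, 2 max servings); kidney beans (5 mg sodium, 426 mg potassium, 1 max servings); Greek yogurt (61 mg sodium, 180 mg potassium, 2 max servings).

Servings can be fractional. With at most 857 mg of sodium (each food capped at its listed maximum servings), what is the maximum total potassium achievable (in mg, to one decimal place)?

1398.9 mg

Potassium per mg sodium: kidney beans 85.2, tofu 8.19, Greek yogurt 2.951, whole-barley bread 0.792, cottage cheese 0.4308.
Take 1 serving of kidney beans: uses 5 mg sodium, +426.0 mg potassium (running total 426.0 mg).
Take 1 serving of tofu: uses 21 mg sodium, +172.0 mg potassium (running total 598.0 mg).
Take 2 servings of Greek yogurt: uses 122 mg sodium, +360.0 mg potassium (running total 958.0 mg).
Take 3 servings of whole-barley bread: uses 375 mg sodium, +297.0 mg potassium (running total 1255.0 mg).
Take 0.8564 servings of cottage cheese: uses 334 mg sodium, +143.9 mg potassium (running total 1398.9 mg).
Filling greedily by potassium-per-mg sodium is optimal for one linear limit, giving 1398.9 mg.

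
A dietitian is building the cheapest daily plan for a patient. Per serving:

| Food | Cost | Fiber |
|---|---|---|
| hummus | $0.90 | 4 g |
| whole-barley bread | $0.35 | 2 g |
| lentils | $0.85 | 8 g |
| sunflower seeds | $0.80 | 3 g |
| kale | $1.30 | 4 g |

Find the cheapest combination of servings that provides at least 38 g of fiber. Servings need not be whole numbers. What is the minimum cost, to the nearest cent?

$4.04

Cost per g of fiber: lentils $0.1062, whole-barley bread $0.1750, hummus $0.2250, sunflower seeds $0.2667, kale $0.3250.
With no serving limits, use only lentils: 38 g / 8 g = 4.75 servings × $0.85 = $4.04.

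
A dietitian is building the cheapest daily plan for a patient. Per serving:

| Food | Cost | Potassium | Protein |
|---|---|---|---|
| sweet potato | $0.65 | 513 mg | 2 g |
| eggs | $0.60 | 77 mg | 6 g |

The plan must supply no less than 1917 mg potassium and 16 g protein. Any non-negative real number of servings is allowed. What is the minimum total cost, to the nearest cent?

An LP optimum is at a vertex; with two nutrient constraints at most two foods are used. Check each candidate.
sweet potato only: max(1917/513, 16/2) = 8 servings → $5.20.
eggs only: max(1917/77, 16/6) = 24.9 servings → $14.94.
sweet potato + eggs with both tight: 3.512 servings and 1.496 servings → $3.18.
So the least-cost plan costs $3.18.

$3.18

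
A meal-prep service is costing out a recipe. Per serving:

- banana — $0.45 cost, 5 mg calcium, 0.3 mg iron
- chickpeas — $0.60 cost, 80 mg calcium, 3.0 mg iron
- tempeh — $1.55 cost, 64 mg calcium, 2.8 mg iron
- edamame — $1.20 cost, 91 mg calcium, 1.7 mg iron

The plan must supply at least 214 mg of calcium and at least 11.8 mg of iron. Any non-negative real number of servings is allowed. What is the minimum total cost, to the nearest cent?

This is a tiny linear program; its minimum lies at a vertex of the feasible set. List the vertices and price them.
banana only: max(214/5, 11.8/0.3) = 42.8 servings → $19.26.
chickpeas only: max(214/80, 11.8/3.0) = 3.933 servings → $2.36.
tempeh only: max(214/64, 11.8/2.8) = 4.214 servings → $6.53.
edamame only: max(214/91, 11.8/1.7) = 6.941 servings → $8.33.
banana + chickpeas with both tight: 33.56 servings and 0.5778 servings → $15.45.
banana + tempeh with both tight: 30 servings and 1 serving → $15.05.
banana + edamame with both tight: 37.77 servings and 0.2766 servings → $17.33.
chickpeas + tempeh with both targets exact would need a negative amount; discard.
chickpeas + edamame: intersection lies outside the first quadrant.
tempeh + edamame: intersection lies outside the first quadrant.
Cheapest feasible corner: $2.36.

$2.36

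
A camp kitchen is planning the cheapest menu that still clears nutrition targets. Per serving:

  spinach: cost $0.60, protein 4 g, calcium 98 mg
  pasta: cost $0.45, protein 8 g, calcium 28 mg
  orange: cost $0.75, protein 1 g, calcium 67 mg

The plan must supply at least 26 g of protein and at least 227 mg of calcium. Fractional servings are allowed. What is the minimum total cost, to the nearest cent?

$2.07

Check every corner: each single food scaled to meet both minima, and each pair solved so both constraints bind.
spinach only: max(26/4, 227/98) = 6.5 servings → $3.90.
pasta only: max(26/8, 227/28) = 8.107 servings → $3.65.
orange only: max(26/1, 227/67) = 26 servings → $19.50.
spinach + pasta with both tight: 1.619 servings and 2.44 servings → $2.07.
spinach + orange: intersection lies outside the first quadrant.
pasta + orange with both tight: 2.982 servings and 2.142 servings → $2.95.
So the least-cost plan costs $2.07.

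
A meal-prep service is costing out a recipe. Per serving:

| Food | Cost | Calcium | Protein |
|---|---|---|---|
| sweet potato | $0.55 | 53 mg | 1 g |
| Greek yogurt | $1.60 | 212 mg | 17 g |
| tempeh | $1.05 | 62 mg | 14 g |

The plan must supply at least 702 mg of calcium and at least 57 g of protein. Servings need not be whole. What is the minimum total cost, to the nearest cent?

$5.34

Minimising a linear cost over {calcium ≥ 702, protein ≥ 57, servings ≥ 0} — the optimum is at a vertex, using one or two foods.
sweet potato only: max(702/53, 57/1) = 57 servings → $31.35.
Greek yogurt only: max(702/212, 57/17) = 3.353 servings → $5.36.
tempeh only: max(702/62, 57/14) = 11.32 servings → $11.89.
sweet potato + Greek yogurt: intersection lies outside the first quadrant.
sweet potato + tempeh with both tight: 9.256 servings and 3.41 servings → $8.67.
Greek yogurt + tempeh with both tight: 3.288 servings and 0.07837 servings → $5.34.
The minimum over all feasible corners is $5.34.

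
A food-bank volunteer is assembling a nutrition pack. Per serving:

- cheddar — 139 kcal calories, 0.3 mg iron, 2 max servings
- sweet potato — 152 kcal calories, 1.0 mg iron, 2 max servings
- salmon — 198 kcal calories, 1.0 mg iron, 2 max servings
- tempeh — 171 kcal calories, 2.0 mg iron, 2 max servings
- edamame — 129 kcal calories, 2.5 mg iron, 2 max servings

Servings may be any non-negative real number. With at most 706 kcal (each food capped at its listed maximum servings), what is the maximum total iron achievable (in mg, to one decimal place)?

Iron per kcal: edamame 0.01938, tempeh 0.0117, sweet potato 0.006579, salmon 0.005051, cheddar 0.002158.
Take 2 servings of edamame: uses 258 kcal, +5.0 mg iron (running total 5.0 mg).
Take 2 servings of tempeh: uses 342 kcal, +4.0 mg iron (running total 9.0 mg).
Take 0.6974 servings of sweet potato: uses 106 kcal, +0.7 mg iron (running total 9.7 mg).
Filling greedily by iron-per-kcal is optimal for one linear limit, giving 9.7 mg.

9.7 mg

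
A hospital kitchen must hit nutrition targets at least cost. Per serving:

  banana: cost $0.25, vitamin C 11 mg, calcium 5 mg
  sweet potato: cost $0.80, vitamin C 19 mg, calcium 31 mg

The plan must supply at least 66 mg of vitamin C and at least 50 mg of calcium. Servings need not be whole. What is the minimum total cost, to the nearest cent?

$1.83

banana only: max(66/11, 50/5) = 10 servings → $2.50.
sweet potato only: max(66/19, 50/31) = 3.474 servings → $2.78.
banana + sweet potato with both tight: 4.455 servings and 0.8943 servings → $1.83.
The minimum over all feasible corners is $1.83.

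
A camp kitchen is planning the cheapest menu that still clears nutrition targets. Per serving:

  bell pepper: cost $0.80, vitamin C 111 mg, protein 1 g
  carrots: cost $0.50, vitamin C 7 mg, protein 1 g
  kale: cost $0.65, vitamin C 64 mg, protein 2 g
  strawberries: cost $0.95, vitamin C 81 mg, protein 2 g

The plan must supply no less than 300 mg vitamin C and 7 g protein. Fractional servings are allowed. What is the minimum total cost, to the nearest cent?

$2.73

Two binding constraints pin down two serving amounts, so the optimal mix uses at most two foods. The candidates are each food alone (scaled to the tighter of vitamin C/protein) and each pair with both constraints tight.
bell pepper only: max(300/111, 7/1) = 7 servings → $5.60.
carrots only: max(300/7, 7/1) = 42.86 servings → $21.43.
kale only: max(300/64, 7/2) = 4.688 servings → $3.05.
strawberries only: max(300/81, 7/2) = 3.704 servings → $3.52.
bell pepper + carrots with both tight: 2.413 servings and 4.587 servings → $4.22.
bell pepper + kale with both tight: 0.962 servings and 3.019 servings → $2.73.
bell pepper + strawberries with both tight: 0.234 servings and 3.383 servings → $3.40.
carrots + kale: the both-tight solution has a negative serving — not a feasible corner.
carrots + strawberries with both targets exact would need a negative amount; discard.
kale + strawberries: the both-tight solution has a negative serving — not a feasible corner.
Cheapest feasible corner: $2.73.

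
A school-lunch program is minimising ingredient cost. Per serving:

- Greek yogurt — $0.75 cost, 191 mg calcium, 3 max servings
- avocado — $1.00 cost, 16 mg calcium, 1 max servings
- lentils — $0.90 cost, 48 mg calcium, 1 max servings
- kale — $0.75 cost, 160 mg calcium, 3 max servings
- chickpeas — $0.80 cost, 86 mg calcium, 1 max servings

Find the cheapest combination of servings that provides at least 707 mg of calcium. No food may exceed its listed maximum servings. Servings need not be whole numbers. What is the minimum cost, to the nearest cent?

Cost per mg of calcium: Greek yogurt $0.0039, kale $0.0047, chickpeas $0.0093, lentils $0.0187, avocado $0.0625.
Take 3 servings of Greek yogurt: +573.0 mg calcium for $2.25 (total $2.25, still need 134.0 mg).
Take 0.8375 servings of kale: +134.0 mg calcium for $0.63 (total $2.88, still need 0.0 mg).
Greedy by cheapest-per-mg is optimal for a single linear constraint, so the minimum cost is $2.88.

$2.88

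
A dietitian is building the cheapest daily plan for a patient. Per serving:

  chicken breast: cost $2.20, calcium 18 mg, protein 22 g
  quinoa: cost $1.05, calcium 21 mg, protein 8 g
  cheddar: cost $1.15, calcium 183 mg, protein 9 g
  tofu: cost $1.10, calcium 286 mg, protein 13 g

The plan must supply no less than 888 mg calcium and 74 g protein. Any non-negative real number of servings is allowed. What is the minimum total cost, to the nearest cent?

Compare the cost at each extreme point of the feasible region.
chicken breast only: max(888/18, 74/22) = 49.33 servings → $108.53.
quinoa only: max(888/21, 74/8) = 42.29 servings → $44.40.
cheddar only: max(888/183, 74/9) = 8.222 servings → $9.46.
tofu only: max(888/286, 74/13) = 5.692 servings → $6.26.
chicken breast + quinoa: the both-tight solution has a negative serving — not a feasible corner.
chicken breast + cheddar with both tight: 1.436 servings and 4.711 servings → $8.58.
chicken breast + tofu with both tight: 1.588 servings and 3.005 servings → $6.80.
quinoa + cheddar with both tight: 4.353 servings and 4.353 servings → $9.58.
quinoa + tofu with both tight: 4.774 servings and 2.754 servings → $8.04.
cheddar + tofu: intersection lies outside the first quadrant.
The minimum over all feasible corners is $6.26.

$6.26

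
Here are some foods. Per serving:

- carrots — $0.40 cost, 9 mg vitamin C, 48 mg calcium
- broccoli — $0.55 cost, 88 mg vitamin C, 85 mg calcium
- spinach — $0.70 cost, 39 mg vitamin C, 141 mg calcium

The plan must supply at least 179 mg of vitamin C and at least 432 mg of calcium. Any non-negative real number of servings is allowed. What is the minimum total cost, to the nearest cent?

$2.26

Two binding constraints pin down two serving amounts, so the optimal mix uses at most two foods. The candidates are each food alone (scaled to the tighter of vitamin C/calcium) and each pair with both constraints tight.
carrots only: max(179/9, 432/48) = 19.89 servings → $7.96.
broccoli only: max(179/88, 432/85) = 5.082 servings → $2.80.
spinach only: max(179/39, 432/141) = 4.59 servings → $3.21.
carrots + broccoli with both tight: 6.592 servings and 1.36 servings → $3.38.
carrots + spinach: intersection lies outside the first quadrant.
broccoli + spinach with both tight: 0.9228 servings and 2.508 servings → $2.26.
Cheapest feasible corner: $2.26.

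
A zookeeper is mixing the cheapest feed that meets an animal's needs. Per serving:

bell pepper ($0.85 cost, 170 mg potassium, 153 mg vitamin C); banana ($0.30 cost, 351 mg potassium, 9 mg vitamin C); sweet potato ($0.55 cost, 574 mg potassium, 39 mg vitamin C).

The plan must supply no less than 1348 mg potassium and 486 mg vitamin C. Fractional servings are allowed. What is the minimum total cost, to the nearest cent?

bell pepper only: max(1348/170, 486/153) = 7.929 servings → $6.74.
banana only: max(1348/351, 486/9) = 54 servings → $16.20.
sweet potato only: max(1348/574, 486/39) = 12.46 servings → $6.85.
bell pepper + banana with both tight: 3.037 servings and 2.37 servings → $3.29.
bell pepper + sweet potato with both tight: 2.788 servings and 1.523 servings → $3.21.
banana + sweet potato: the both-tight solution has a negative serving — not a feasible corner.
So the least-cost plan costs $3.21.

$3.21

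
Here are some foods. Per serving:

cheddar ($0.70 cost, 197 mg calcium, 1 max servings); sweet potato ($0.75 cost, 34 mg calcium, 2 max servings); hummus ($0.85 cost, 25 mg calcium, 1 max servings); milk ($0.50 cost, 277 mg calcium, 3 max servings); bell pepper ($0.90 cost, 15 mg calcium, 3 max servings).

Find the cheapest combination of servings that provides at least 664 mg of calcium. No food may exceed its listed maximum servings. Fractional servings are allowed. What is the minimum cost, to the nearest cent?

Cost per mg of calcium: milk $0.0018, cheddar $0.0036, sweet potato $0.0221, hummus $0.0340, bell pepper $0.0600.
Take 2.397 servings of milk: +664.0 mg calcium for $1.20 (total $1.20, still need 0.0 mg).
Filling from the cheapest source first is optimal under one linear minimum: $1.20.

$1.20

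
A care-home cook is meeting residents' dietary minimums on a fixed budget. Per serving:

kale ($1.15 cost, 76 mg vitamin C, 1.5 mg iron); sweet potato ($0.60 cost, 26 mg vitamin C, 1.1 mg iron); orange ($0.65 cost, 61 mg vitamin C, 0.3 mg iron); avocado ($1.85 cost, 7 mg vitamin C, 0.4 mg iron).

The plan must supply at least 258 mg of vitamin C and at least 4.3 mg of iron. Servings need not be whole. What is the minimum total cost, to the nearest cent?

Check every corner: each single food scaled to meet both minima, and each pair solved so both constraints bind.
kale only: max(258/76, 4.3/1.5) = 3.395 servings → $3.90.
sweet potato only: max(258/26, 4.3/1.1) = 9.923 servings → $5.95.
orange only: max(258/61, 4.3/0.3) = 14.33 servings → $9.32.
avocado only: max(258/7, 4.3/0.4) = 36.86 servings → $68.19.
kale + sweet potato: the both-tight solution has a negative serving — not a feasible corner.
kale + orange with both tight: 2.691 servings and 0.8763 servings → $3.66.
kale + avocado with both targets exact would need a negative amount; discard.
sweet potato + orange with both tight: 3.118 servings and 2.901 servings → $3.76.
sweet potato + avocado: the both-tight solution has a negative serving — not a feasible corner.
orange + avocado with both tight: 3.278 servings and 8.291 servings → $17.47.
The minimum over all feasible corners is $3.66.

$3.66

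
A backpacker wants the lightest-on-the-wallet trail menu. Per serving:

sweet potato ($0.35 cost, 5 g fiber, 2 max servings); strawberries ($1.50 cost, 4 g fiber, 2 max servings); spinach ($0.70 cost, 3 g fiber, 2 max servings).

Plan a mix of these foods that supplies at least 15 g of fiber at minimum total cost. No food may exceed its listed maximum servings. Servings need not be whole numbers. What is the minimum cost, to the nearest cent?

$1.87

Cost per g of fiber: sweet potato $0.0700, spinach $0.2333, strawberries $0.3750.
Take 2 servings of sweet potato: +10.0 g fiber for $0.70 (total $0.70, still need 5.0 g).
Take 1.667 servings of spinach: +5.0 g fiber for $1.17 (total $1.87, still need 0.0 g).
Filling from the cheapest source first is optimal under one linear minimum: $1.87.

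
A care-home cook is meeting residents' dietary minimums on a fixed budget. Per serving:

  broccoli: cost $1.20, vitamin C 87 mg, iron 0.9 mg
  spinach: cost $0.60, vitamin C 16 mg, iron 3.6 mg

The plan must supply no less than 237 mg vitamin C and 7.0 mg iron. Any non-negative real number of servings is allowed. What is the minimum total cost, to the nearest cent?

Check every corner: each single food scaled to meet both minima, and each pair solved so both constraints bind.
broccoli only: max(237/87, 7.0/0.9) = 7.778 servings → $9.33.
spinach only: max(237/16, 7.0/3.6) = 14.81 servings → $8.89.
broccoli + spinach with both tight: 2.481 servings and 1.324 servings → $3.77.
The minimum over all feasible corners is $3.77.

$3.77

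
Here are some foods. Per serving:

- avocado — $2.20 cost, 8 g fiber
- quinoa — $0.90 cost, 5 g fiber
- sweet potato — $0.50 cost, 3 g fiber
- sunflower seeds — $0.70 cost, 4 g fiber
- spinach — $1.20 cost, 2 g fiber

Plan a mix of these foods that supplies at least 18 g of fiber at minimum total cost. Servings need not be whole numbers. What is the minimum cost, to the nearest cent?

$3.00

Cost per g of fiber: sweet potato $0.1667, sunflower seeds $0.1750, quinoa $0.1800, avocado $0.2750, spinach $0.6000.
With no serving limits, use only sweet potato: 18 g / 3 g = 6 servings × $0.50 = $3.00.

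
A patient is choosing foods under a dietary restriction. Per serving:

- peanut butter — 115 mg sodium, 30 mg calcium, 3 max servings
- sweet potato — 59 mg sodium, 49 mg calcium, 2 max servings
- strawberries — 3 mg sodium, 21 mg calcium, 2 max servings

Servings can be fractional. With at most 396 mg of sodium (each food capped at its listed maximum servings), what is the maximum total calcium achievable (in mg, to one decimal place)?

211.0 mg

Calcium per mg sodium: strawberries 7, sweet potato 0.8305, peanut butter 0.2609.
Take 2 servings of strawberries: uses 6 mg sodium, +42.0 mg calcium (running total 42.0 mg).
Take 2 servings of sweet potato: uses 118 mg sodium, +98.0 mg calcium (running total 140.0 mg).
Take 2.365 servings of peanut butter: uses 272 mg sodium, +71.0 mg calcium (running total 211.0 mg).
Filling greedily by calcium-per-mg sodium is optimal for one linear limit, giving 211.0 mg.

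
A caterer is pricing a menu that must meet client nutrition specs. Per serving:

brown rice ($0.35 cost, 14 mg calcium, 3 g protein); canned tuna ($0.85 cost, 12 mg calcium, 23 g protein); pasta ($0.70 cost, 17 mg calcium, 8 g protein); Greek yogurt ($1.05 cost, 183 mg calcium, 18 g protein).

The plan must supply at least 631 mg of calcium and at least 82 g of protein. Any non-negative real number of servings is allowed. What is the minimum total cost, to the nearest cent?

For a min-cost LP with two ≥-constraints, a basic feasible solution has at most two positive variables.
brown rice only: max(631/14, 82/3) = 45.07 servings → $15.78.
canned tuna only: max(631/12, 82/23) = 52.58 servings → $44.70.
pasta only: max(631/17, 82/8) = 37.12 servings → $25.98.
Greek yogurt only: max(631/183, 82/18) = 4.556 servings → $4.78.
brown rice + canned tuna with both targets exact would need a negative amount; discard.
brown rice + pasta with both targets exact would need a negative amount; discard.
brown rice + Greek yogurt with both tight: 12.28 servings and 2.508 servings → $6.93.
canned tuna + pasta: intersection lies outside the first quadrant.
canned tuna + Greek yogurt with both tight: 0.9136 servings and 3.388 servings → $4.33.
pasta + Greek yogurt with both tight: 3.15 servings and 3.155 servings → $5.52.
Cheapest feasible corner: $4.33.

$4.33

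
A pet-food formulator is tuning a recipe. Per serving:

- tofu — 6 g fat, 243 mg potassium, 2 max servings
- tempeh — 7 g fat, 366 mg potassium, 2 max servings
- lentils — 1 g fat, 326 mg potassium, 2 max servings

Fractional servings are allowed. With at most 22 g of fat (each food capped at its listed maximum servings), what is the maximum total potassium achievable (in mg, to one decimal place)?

1627.0 mg

Potassium per g fat: lentils 326, tempeh 52.29, tofu 40.5.
Take 2 servings of lentils: uses 2 g fat, +652.0 mg potassium (running total 652.0 mg).
Take 2 servings of tempeh: uses 14 g fat, +732.0 mg potassium (running total 1384.0 mg).
Take 1 serving of tofu: uses 6 g fat, +243.0 mg potassium (running total 1627.0 mg).
Greedy by best ratio exhausts the fat allowance optimally: 1627.0 mg.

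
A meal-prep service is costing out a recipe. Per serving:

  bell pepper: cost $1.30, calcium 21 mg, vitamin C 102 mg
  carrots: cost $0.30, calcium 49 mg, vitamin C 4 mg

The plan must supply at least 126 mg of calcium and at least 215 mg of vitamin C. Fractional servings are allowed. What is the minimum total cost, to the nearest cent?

$3.16

For a min-cost LP with two ≥-constraints, a basic feasible solution has at most two positive variables.
bell pepper only: max(126/21, 215/102) = 6 servings → $7.80.
carrots only: max(126/49, 215/4) = 53.75 servings → $16.12.
bell pepper + carrots with both tight: 2.041 servings and 1.697 servings → $3.16.
Cheapest feasible corner: $3.16.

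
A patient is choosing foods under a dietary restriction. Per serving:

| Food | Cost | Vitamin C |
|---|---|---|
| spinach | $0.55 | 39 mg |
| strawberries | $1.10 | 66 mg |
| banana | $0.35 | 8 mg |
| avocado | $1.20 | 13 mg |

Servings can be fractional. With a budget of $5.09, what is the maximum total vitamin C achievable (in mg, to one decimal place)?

Vitamin C per dollar: spinach 70.91, strawberries 60, banana 22.86, avocado 10.83.
With no serving limits, spend the whole cost allowance on spinach: $5.09 / $0.55 × 39 mg = 360.9 mg.

360.9 mg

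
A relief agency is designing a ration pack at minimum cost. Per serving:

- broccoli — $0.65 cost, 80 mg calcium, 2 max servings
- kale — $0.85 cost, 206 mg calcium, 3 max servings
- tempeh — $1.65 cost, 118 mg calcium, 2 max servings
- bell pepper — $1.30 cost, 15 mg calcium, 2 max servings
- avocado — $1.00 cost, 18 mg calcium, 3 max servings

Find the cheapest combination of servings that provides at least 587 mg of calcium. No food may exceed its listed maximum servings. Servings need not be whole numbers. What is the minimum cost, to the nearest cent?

Cost per mg of calcium: kale $0.0041, broccoli $0.0081, tempeh $0.0140, avocado $0.0556, bell pepper $0.0867.
Take 2.85 servings of kale: +587.0 mg calcium for $2.42 (total $2.42, still need 0.0 mg).
Greedy by cheapest-per-mg is optimal for a single linear constraint, so the minimum cost is $2.42.

$2.42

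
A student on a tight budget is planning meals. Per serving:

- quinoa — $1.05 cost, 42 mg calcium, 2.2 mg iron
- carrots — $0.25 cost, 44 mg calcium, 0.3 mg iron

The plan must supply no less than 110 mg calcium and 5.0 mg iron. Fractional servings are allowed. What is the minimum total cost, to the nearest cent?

$2.43

Minimising a linear cost over {calcium ≥ 110, iron ≥ 5.0, servings ≥ 0} — the optimum is at a vertex, using one or two foods.
quinoa only: max(110/42, 5.0/2.2) = 2.619 servings → $2.75.
carrots only: max(110/44, 5.0/0.3) = 16.67 servings → $4.17.
quinoa + carrots with both tight: 2.221 servings and 0.38 servings → $2.43.
Cheapest feasible corner: $2.43.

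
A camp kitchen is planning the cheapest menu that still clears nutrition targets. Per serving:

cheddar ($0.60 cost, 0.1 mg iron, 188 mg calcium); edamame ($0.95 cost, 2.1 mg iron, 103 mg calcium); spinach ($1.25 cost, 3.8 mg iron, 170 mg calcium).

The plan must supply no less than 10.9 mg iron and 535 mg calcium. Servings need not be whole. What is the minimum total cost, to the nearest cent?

At the optimum either one food covers both requirements or two foods hit both targets exactly; no other combination can be cheaper.
cheddar only: max(10.9/0.1, 535/188) = 109 servings → $65.40.
edamame only: max(10.9/2.1, 535/103) = 5.194 servings → $4.93.
spinach only: max(10.9/3.8, 535/170) = 3.147 servings → $3.93.
cheddar + edamame with both tight: 0.002081 servings and 5.19 servings → $4.93.
cheddar + spinach with both tight: 0.2581 servings and 2.862 servings → $3.73.
edamame + spinach with both targets exact would need a negative amount; discard.
Cheapest feasible corner: $3.73.

$3.73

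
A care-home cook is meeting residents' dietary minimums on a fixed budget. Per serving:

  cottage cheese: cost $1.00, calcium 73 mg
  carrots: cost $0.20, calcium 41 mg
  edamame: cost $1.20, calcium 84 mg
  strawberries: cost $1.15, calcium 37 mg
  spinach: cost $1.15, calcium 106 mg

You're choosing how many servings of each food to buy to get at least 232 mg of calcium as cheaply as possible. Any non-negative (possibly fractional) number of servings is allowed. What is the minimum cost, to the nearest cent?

Cost per mg of calcium: carrots $0.0049, spinach $0.0108, cottage cheese $0.0137, edamame $0.0143, strawberries $0.0311.
With no serving limits, use only carrots: 232 mg / 41 mg = 5.659 servings × $0.20 = $1.13.

$1.13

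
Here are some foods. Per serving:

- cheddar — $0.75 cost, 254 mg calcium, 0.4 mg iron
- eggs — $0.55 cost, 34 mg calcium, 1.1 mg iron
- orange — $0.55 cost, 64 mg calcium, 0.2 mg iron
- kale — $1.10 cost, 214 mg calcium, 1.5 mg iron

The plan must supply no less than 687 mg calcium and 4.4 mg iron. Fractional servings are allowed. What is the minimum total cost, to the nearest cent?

For a min-cost LP with two ≥-constraints, a basic feasible solution has at most two positive variables.
cheddar only: max(687/254, 4.4/0.4) = 11 servings → $8.25.
eggs only: max(687/34, 4.4/1.1) = 20.21 servings → $11.11.
orange only: max(687/64, 4.4/0.2) = 22 servings → $12.10.
kale only: max(687/214, 4.4/1.5) = 3.21 servings → $3.53.
cheddar + eggs with both tight: 2.28 servings and 3.171 servings → $3.45.
cheddar + orange with both targets exact would need a negative amount; discard.
cheddar + kale with both tight: 0.3009 servings and 2.853 servings → $3.36.
eggs + orange with both tight: 2.267 servings and 9.53 servings → $6.49.
eggs + kale: the both-tight solution has a negative serving — not a feasible corner.
orange + kale with both tight: 1.671 servings and 2.711 servings → $3.90.
Cheapest feasible corner: $3.36.

$3.36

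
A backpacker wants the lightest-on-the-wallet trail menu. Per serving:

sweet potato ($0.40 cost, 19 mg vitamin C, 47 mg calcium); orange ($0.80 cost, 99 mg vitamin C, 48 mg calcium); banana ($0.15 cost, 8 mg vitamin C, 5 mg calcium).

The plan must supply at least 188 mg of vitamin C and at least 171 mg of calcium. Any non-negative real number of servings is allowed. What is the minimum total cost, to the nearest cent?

A basic optimal solution has at most two foods positive. Try each food alone and each pair with both targets met exactly.
sweet potato only: max(188/19, 171/47) = 9.895 servings → $3.96.
orange only: max(188/99, 171/48) = 3.562 servings → $2.85.
banana only: max(188/8, 171/5) = 34.2 servings → $5.13.
sweet potato + orange with both tight: 2.113 servings and 1.493 servings → $2.04.
sweet potato + banana with both tight: 1.523 servings and 19.88 servings → $3.59.
orange + banana: intersection lies outside the first quadrant.
The minimum over all feasible corners is $2.04.

$2.04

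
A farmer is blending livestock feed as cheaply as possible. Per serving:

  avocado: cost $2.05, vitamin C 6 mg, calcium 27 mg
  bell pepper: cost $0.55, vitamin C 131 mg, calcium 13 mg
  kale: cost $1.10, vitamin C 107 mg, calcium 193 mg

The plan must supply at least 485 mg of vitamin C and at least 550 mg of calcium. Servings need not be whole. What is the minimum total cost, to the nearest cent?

A basic optimal solution has at most two foods positive. Try each food alone and each pair with both targets met exactly.
avocado only: max(485/6, 550/27) = 80.83 servings → $165.71.
bell pepper only: max(485/131, 550/13) = 42.31 servings → $23.27.
kale only: max(485/107, 550/193) = 4.533 servings → $4.99.
avocado + bell pepper with both tight: 19.01 servings and 2.832 servings → $40.52.
avocado + kale: the both-tight solution has a negative serving — not a feasible corner.
bell pepper + kale with both tight: 1.455 servings and 2.752 servings → $3.83.
So the least-cost plan costs $3.83.

$3.83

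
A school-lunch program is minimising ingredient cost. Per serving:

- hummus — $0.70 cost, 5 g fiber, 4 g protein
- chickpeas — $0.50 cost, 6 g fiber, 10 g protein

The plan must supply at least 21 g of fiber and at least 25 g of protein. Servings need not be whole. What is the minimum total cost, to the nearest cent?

$1.75

Minimising a linear cost over {fiber ≥ 21, protein ≥ 25, servings ≥ 0} — the optimum is at a vertex, using one or two foods.
hummus only: max(21/5, 25/4) = 6.25 servings → $4.38.
chickpeas only: max(21/6, 25/10) = 3.5 servings → $1.75.
hummus + chickpeas with both tight: 2.308 servings and 1.577 servings → $2.40.
So the least-cost plan costs $1.75.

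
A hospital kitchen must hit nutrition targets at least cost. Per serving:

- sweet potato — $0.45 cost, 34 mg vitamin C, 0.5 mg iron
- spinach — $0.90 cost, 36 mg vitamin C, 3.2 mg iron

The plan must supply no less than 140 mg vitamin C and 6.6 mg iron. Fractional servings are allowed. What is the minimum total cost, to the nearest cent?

Compare the cost at each extreme point of the feasible region.
sweet potato only: max(140/34, 6.6/0.5) = 13.2 servings → $5.94.
spinach only: max(140/36, 6.6/3.2) = 3.889 servings → $3.50.
sweet potato + spinach with both tight: 2.317 servings and 1.7 servings → $2.57.
So the least-cost plan costs $2.57.

$2.57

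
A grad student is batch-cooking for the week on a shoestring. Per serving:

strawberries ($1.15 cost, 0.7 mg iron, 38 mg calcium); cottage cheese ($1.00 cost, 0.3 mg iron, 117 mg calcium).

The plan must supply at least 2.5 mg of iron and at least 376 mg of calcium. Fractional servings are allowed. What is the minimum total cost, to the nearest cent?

At the optimum either one food covers both requirements or two foods hit both targets exactly; no other combination can be cheaper.
strawberries only: max(2.5/0.7, 376/38) = 9.895 servings → $11.38.
cottage cheese only: max(2.5/0.3, 376/117) = 8.333 servings → $8.33.
strawberries + cottage cheese with both tight: 2.549 servings and 2.386 servings → $5.32.
The minimum over all feasible corners is $5.32.

$5.32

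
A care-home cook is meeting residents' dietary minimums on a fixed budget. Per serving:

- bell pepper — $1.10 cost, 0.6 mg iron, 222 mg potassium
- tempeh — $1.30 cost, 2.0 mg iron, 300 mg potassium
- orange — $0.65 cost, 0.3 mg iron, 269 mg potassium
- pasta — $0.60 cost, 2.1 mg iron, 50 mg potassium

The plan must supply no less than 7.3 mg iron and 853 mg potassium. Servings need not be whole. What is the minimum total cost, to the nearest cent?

Compare the cost at each extreme point of the feasible region.
bell pepper only: max(7.3/0.6, 853/222) = 12.17 servings → $13.38.
tempeh only: max(7.3/2.0, 853/300) = 3.65 servings → $4.75.
orange only: max(7.3/0.3, 853/269) = 24.33 servings → $15.82.
pasta only: max(7.3/2.1, 853/50) = 17.06 servings → $10.24.
bell pepper + tempeh: the both-tight solution has a negative serving — not a feasible corner.
bell pepper + orange: intersection lies outside the first quadrant.
bell pepper + pasta with both tight: 3.27 servings and 2.542 servings → $5.12.
tempeh + orange: intersection lies outside the first quadrant.
tempeh + pasta with both tight: 2.691 servings and 0.9132 servings → $4.05.
orange + pasta with both tight: 2.594 servings and 3.106 servings → $3.55.
The minimum over all feasible corners is $3.55.

$3.55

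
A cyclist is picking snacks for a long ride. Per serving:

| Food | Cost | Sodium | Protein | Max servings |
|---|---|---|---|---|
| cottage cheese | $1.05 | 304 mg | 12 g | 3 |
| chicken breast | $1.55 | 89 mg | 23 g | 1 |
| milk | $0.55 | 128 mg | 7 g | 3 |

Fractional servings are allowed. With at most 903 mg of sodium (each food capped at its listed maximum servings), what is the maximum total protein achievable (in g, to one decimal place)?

Protein per mg sodium: chicken breast 0.2584, milk 0.05469, cottage cheese 0.03947.
Take 1 serving of chicken breast: uses 89 mg sodium, +23.0 g protein (running total 23.0 g).
Take 3 servings of milk: uses 384 mg sodium, +21.0 g protein (running total 44.0 g).
Take 1.414 servings of cottage cheese: uses 430 mg sodium, +17.0 g protein (running total 61.0 g).
Filling greedily by protein-per-mg sodium is optimal for one linear limit, giving 61.0 g.

61.0 g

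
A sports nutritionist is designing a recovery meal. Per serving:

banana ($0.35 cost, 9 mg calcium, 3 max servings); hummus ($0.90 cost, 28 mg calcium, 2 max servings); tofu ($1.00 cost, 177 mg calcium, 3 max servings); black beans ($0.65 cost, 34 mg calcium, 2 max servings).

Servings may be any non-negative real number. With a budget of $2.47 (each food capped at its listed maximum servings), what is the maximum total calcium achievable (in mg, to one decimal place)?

Calcium per dollar: tofu 177, black beans 52.31, hummus 31.11, banana 25.71.
Take 2.47 servings of tofu: spends $2.47, +437.2 mg calcium (running total 437.2 mg).
Filling greedily by calcium-per-dollar is optimal for one linear limit, giving 437.2 mg.

437.2 mg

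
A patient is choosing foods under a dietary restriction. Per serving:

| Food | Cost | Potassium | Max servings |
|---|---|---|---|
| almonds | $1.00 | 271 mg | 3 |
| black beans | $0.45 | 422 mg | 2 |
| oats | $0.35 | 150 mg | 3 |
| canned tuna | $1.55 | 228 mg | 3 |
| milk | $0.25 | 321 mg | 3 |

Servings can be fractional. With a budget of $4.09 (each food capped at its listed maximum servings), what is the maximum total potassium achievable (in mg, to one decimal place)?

2633.7 mg

Potassium per dollar: milk 1284, black beans 937.8, oats 428.6, almonds 271, canned tuna 147.1.
Take 3 servings of milk: spends $0.75, +963.0 mg potassium (running total 963.0 mg).
Take 2 servings of black beans: spends $0.90, +844.0 mg potassium (running total 1807.0 mg).
Take 3 servings of oats: spends $1.05, +450.0 mg potassium (running total 2257.0 mg).
Take 1.39 servings of almonds: spends $1.39, +376.7 mg potassium (running total 2633.7 mg).
Greedy by best ratio exhausts the cost allowance optimally: 2633.7 mg.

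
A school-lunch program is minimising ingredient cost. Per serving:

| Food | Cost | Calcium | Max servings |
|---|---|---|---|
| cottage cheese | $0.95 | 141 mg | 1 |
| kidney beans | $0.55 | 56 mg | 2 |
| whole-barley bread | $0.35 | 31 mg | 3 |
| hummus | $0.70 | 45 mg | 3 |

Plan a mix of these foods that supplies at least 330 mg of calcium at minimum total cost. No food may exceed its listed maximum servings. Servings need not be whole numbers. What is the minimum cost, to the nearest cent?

Cost per mg of calcium: cottage cheese $0.0067, kidney beans $0.0098, whole-barley bread $0.0113, hummus $0.0156.
Take 1 serving of cottage cheese: +141.0 mg calcium for $0.95 (total $0.95, still need 189.0 mg).
Take 2 servings of kidney beans: +112.0 mg calcium for $1.10 (total $2.05, still need 77.0 mg).
Take 2.484 servings of whole-barley bread: +77.0 mg calcium for $0.87 (total $2.92, still need 0.0 mg).
Filling from the cheapest source first is optimal under one linear minimum: $2.92.

$2.92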